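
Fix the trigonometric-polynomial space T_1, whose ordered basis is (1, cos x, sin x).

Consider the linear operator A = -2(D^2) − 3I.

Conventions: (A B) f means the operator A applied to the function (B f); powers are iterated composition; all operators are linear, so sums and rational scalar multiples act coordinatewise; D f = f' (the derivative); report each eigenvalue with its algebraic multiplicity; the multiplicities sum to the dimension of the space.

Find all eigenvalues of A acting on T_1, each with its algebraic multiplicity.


λ = -3 (multiplicity 1), λ = -1 (multiplicity 2)

image of 1: -3
image of cos x: -cos x
image of sin x: -sin x
the matrix is diagonal; its diagonal is (-3, -1, -1)
for a triangular matrix the eigenvalues are the diagonal entries, with algebraic multiplicity their repetition count


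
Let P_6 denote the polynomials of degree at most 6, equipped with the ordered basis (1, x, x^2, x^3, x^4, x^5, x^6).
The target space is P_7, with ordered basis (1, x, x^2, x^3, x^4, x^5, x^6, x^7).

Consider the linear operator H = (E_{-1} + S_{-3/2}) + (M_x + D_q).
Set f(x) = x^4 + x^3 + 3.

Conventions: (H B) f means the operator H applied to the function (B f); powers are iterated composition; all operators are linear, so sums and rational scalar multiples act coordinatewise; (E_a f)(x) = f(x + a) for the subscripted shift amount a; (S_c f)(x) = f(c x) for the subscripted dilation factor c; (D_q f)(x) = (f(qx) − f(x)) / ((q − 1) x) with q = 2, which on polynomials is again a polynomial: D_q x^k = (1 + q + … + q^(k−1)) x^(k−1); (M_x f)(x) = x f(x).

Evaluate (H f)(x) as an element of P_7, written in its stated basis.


E_{-1} f = x^4 - 3x^3 + 3x^2 - x + 3
S_{-3/2} f = (81/16)x^4 - (27/8)x^3 + 3
(E_{-1} + S_{-3/2}) f = (97/16)x^4 - (51/8)x^3 + 3x^2 - x + 6
M_x f = x^5 + x^4 + 3x
D_q f = 15x^3 + 7x^2
(M_x + D_q) f = x^5 + x^4 + 15x^3 + 7x^2 + 3x
((E_{-1} + S_{-3/2}) + (M_x + D_q)) f = x^5 + (113/16)x^4 + (69/8)x^3 + 10x^2 + 2x + 6

the result is g(x) = x^5 + (113/16)x^4 + (69/8)x^3 + 10x^2 + 2x + 6


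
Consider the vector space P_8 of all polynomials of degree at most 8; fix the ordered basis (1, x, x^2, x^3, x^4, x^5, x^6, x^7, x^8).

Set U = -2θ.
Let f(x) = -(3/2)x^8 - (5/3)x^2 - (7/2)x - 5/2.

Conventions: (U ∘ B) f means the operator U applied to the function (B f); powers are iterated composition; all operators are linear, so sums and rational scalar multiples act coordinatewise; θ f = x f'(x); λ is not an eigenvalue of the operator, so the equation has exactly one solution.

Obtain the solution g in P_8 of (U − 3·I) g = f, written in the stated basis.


the image equals g(x) = (3/38)x^8 + (5/21)x^2 + (7/10)x + 5/6

write g with unknown coordinates in the stated basis and equate coefficients in (U − 3·I) g = f
solving from the highest basis element down gives g = (3/38)x^8 + (5/21)x^2 + (7/10)x + 5/6
check: U g = -(24/19)x^8 - (20/21)x^2 - (7/5)x
so U g − 3·g = -(3/2)x^8 - (5/3)x^2 - (7/2)x - 5/2 = f ✓


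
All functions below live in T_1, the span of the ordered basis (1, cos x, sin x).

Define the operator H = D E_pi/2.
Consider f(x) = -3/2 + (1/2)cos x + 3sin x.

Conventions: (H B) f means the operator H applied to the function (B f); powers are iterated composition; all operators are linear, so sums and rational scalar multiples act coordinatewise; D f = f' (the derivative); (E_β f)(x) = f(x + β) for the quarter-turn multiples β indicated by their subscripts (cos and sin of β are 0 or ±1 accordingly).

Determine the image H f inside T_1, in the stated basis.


g(x) = -(1/2)cos x - 3sin x

E_pi/2 f = -3/2 + 3cos x - (1/2)sin x
D E_pi/2 f = -(1/2)cos x - 3sin x


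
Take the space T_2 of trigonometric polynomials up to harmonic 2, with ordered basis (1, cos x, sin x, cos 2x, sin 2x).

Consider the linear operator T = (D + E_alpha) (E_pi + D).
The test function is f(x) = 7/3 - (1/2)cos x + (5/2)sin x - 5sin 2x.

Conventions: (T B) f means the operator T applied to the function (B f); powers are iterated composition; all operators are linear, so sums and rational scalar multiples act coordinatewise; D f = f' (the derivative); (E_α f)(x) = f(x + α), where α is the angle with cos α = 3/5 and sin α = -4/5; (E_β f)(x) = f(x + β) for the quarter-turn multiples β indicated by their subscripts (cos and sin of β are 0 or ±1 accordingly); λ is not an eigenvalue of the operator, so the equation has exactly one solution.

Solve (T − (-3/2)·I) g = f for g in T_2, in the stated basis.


write g with unknown coordinates in the stated basis and equate coefficients in (T − (-3/2)·I) g = f
solving from the highest basis element down gives g = 14/15 - (27/13)cos x + (31/13)sin x + (240/97)cos 2x + (430/97)sin 2x
check: T g = 14/15 + (34/13)cos x - (14/13)sin x - (360/97)cos 2x - (1130/97)sin 2x
so T g − (-3/2)·g = 7/3 - (1/2)cos x + (5/2)sin x - 5sin 2x = f ✓

g(x) = 14/15 - (27/13)cos x + (31/13)sin x + (240/97)cos 2x + (430/97)sin 2x


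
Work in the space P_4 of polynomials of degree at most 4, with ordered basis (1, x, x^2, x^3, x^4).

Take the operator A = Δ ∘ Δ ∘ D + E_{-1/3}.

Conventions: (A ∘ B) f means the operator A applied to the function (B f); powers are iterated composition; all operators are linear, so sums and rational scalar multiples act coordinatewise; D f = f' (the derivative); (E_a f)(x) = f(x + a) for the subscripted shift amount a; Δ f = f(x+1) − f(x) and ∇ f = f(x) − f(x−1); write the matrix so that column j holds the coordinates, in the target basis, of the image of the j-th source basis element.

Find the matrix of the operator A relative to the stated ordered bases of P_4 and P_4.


the matrix is [[1, -1/3, 1/9, 161/27, 1945/81]; [0, 1, -2/3, 1/3, 644/27]; [0, 0, 1, -1, 2/3]; [0, 0, 0, 1, -4/3]; [0, 0, 0, 0, 1]] (rows listed top to bottom)

image of 1: 1
image of x: x - 1/3
image of x^2: x^2 - (2/3)x + 1/9
image of x^3: x^3 - x^2 + (1/3)x + 161/27
image of x^4: x^4 - (4/3)x^3 + (2/3)x^2 + (644/27)x + 1945/81
each image's coordinates form column j of the matrix


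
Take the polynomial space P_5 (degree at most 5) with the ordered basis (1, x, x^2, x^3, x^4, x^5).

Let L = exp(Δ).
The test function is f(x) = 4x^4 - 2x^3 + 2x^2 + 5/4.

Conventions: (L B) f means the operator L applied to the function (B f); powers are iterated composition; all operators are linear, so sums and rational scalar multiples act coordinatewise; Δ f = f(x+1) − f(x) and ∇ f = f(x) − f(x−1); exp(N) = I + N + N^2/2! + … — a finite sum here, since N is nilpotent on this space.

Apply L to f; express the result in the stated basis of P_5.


g(x) = 4x^4 + 14x^3 + 44x^2 + 72x + 221/4

order-1 term: 16x^3 + 18x^2 + 14x + 4
order-2 term: 24x^2 + 42x + 24
order-3 term: 16x + 22
order-4 term: 4
the series for exp(Δ) f terminates at order 4
exp(Δ) f = 4x^4 + 14x^3 + 44x^2 + 72x + 221/4


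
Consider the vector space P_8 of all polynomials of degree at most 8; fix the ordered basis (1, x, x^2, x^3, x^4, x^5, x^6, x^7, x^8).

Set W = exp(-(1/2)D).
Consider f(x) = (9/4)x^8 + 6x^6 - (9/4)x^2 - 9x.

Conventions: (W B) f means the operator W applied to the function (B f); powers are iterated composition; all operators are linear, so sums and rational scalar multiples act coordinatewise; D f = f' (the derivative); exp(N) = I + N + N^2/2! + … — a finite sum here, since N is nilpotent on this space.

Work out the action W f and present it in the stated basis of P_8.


order-1 term: -9x^7 - 18x^5 + (9/4)x + 9/2
order-2 term: (63/4)x^6 + (45/2)x^4 - 9/16
order-3 term: -(63/4)x^5 - 15x^3
order-4 term: (315/32)x^4 + (45/8)x^2
order-5 term: -(63/16)x^3 - (9/8)x
order-6 term: (63/64)x^2 + 3/32
order-7 term: -(9/64)x
order-8 term: 9/1024
the series for exp(-(1/2)D) f terminates at order 8
exp(-(1/2)D) f = (9/4)x^8 - 9x^7 + (87/4)x^6 - (135/4)x^5 + (1035/32)x^4 - (303/16)x^3 + (279/64)x^2 - (513/64)x + 4137/1024

g(x) = (9/4)x^8 - 9x^7 + (87/4)x^6 - (135/4)x^5 + (1035/32)x^4 - (303/16)x^3 + (279/64)x^2 - (513/64)x + 4137/1024


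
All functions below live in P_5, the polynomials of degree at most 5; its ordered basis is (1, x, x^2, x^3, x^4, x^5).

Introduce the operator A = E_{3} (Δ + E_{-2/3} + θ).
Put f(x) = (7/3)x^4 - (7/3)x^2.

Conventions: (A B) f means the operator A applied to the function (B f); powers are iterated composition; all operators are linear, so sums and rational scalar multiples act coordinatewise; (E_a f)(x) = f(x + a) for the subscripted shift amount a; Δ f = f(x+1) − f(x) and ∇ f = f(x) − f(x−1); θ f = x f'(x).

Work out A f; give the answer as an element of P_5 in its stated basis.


Δ f = (28/3)x^3 + 14x^2 + (14/3)x
E_{-2/3} f = (7/3)x^4 - (56/9)x^3 + (35/9)x^2 + (28/81)x - 140/243
θ f = (28/3)x^4 - (14/3)x^2
(Δ + E_{-2/3} + θ) f = (35/3)x^4 + (28/9)x^3 + (119/9)x^2 + (406/81)x - 140/243
E_{3} (Δ + E_{-2/3} + θ) f = (35/3)x^4 + (1288/9)x^3 + (6041/9)x^2 + (115696/81)x + 282478/243

the image equals g(x) = (35/3)x^4 + (1288/9)x^3 + (6041/9)x^2 + (115696/81)x + 282478/243


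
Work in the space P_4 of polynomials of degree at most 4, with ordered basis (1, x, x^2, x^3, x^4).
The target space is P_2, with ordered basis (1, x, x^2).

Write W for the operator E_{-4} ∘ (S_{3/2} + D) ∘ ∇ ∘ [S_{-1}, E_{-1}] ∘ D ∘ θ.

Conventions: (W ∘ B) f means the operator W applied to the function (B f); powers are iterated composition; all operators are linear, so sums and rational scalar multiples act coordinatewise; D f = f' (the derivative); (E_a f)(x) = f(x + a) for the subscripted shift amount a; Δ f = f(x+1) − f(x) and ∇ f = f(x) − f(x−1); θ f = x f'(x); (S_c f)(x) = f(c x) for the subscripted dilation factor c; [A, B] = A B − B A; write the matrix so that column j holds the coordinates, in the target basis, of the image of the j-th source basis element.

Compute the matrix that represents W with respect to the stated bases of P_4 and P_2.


the matrix is [[0, 0, 0, 36, 1056]; [0, 0, 0, 0, -288]; [0, 0, 0, 0, 0]] (rows listed top to bottom)

image of 1: 0
image of x: 0
image of x^2: 0
image of x^3: 36
image of x^4: -288x + 1056
each image's coordinates form column j of the matrix


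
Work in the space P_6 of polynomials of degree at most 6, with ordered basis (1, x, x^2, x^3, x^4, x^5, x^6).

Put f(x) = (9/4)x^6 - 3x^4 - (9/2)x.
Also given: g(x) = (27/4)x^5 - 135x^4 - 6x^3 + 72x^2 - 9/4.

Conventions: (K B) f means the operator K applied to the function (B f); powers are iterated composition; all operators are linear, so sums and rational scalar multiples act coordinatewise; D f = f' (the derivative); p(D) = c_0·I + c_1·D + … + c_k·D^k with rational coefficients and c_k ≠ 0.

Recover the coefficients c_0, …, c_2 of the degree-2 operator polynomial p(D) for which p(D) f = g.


p(D) = (1/2)·D − 2·D^2, i.e. c_0 = 0, c_1 = 1/2, c_2 = -2

D^0 f = (9/4)x^6 - 3x^4 - (9/2)x
D^1 f = (27/2)x^5 - 12x^3 - 9/2
D^2 f = (135/2)x^4 - 36x^2
matching coefficients of g against c_0 f + c_1 Df + … from the top degree down determines the c_i
solution: c_0 = 0, c_1 = 1/2, c_2 = -2


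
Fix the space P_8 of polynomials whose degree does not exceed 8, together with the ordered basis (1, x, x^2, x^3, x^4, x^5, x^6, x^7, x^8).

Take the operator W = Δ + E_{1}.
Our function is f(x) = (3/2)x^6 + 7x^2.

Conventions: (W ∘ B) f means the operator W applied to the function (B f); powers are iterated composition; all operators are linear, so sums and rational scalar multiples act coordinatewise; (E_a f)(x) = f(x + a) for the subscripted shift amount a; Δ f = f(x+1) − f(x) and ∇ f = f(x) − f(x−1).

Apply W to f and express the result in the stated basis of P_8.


the image equals g(x) = (3/2)x^6 + 18x^5 + 45x^4 + 60x^3 + 52x^2 + 46x + 17

Δ f = 9x^5 + (45/2)x^4 + 30x^3 + (45/2)x^2 + 23x + 17/2
E_{1} f = (3/2)x^6 + 9x^5 + (45/2)x^4 + 30x^3 + (59/2)x^2 + 23x + 17/2
(Δ + E_{1}) f = (3/2)x^6 + 18x^5 + 45x^4 + 60x^3 + 52x^2 + 46x + 17


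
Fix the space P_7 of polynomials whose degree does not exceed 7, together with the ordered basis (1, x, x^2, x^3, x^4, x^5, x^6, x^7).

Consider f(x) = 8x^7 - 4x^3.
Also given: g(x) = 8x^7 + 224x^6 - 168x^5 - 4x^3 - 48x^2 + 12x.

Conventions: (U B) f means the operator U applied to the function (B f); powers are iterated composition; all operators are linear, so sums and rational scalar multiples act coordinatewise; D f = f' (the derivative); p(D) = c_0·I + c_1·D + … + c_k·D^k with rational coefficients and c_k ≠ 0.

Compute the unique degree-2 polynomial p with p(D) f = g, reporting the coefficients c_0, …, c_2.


c_0 = 1, c_1 = 4, c_2 = -1/2

D^0 f = 8x^7 - 4x^3
D^1 f = 56x^6 - 12x^2
D^2 f = 336x^5 - 24x
matching coefficients of g against c_0 f + c_1 Df + … from the top degree down determines the c_i
solution: c_0 = 1, c_1 = 4, c_2 = -1/2


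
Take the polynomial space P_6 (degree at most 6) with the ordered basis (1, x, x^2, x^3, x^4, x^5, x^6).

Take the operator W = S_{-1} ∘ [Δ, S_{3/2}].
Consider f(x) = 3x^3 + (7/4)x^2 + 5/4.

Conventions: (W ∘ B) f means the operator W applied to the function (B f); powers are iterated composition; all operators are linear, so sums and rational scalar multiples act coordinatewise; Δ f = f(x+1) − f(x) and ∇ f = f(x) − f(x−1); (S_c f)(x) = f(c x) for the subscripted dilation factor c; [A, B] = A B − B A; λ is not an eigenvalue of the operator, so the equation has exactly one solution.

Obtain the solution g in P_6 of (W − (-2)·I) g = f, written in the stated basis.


g(x) = (3/2)x^3 - (53/32)x^2 + (381/128)x - 443/512

write g with unknown coordinates in the stated basis and equate coefficients in (W − (-2)·I) g = f
solving from the highest basis element down gives g = (3/2)x^3 - (53/32)x^2 + (381/128)x - 443/512
check: W g = (81/16)x^2 - (381/64)x + 763/256
so W g − (-2)·g = 3x^3 + (7/4)x^2 + 5/4 = f ✓


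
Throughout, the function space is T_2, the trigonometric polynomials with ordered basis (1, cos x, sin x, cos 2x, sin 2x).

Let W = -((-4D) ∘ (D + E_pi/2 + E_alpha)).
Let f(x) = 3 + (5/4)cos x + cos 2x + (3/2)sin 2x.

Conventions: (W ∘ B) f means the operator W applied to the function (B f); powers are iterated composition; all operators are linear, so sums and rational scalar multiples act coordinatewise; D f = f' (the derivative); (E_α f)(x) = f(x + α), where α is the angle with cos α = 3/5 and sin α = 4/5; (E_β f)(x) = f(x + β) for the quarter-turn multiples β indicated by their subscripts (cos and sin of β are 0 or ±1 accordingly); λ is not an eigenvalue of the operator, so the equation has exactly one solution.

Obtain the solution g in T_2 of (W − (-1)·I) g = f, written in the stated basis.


the image equals g(x) = 3 - (85/732)cos x + (5/183)sin x - (183/15481)cos 2x - (2213/30962)sin 2x

write g with unknown coordinates in the stated basis and equate coefficients in (W − (-1)·I) g = f
solving from the highest basis element down gives g = 3 - (85/732)cos x + (5/183)sin x - (183/15481)cos 2x - (2213/30962)sin 2x
check: W g = (250/183)cos x - (5/183)sin x + (15664/15481)cos 2x + (24328/15481)sin 2x
so W g − (-1)·g = 3 + (5/4)cos x + cos 2x + (3/2)sin 2x = f ✓


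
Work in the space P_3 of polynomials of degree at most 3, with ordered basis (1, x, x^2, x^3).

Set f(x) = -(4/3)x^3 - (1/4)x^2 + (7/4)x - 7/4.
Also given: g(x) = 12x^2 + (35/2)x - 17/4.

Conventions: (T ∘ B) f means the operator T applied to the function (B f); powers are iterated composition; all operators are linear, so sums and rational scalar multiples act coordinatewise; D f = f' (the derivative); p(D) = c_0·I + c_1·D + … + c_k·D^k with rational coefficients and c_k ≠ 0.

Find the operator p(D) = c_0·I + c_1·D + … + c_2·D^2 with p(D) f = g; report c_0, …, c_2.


c_0 = 0, c_1 = -3, c_2 = -2

D^0 f = -(4/3)x^3 - (1/4)x^2 + (7/4)x - 7/4
D^1 f = -4x^2 - (1/2)x + 7/4
D^2 f = -8x - 1/2
matching coefficients of g against c_0 f + c_1 Df + … from the top degree down determines the c_i
solution: c_0 = 0, c_1 = -3, c_2 = -2


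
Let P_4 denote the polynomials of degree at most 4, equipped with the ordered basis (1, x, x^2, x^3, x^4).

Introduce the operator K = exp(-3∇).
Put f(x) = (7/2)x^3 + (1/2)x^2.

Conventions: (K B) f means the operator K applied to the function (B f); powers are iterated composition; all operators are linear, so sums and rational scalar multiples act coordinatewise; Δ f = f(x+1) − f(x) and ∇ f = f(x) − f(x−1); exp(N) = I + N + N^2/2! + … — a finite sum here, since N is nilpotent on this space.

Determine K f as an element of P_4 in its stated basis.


order-1 term: -(63/2)x^2 + (57/2)x - 9
order-2 term: (189/2)x - 90
order-3 term: -189/2
the series for exp(-3∇) f terminates at order 3
exp(-3∇) f = (7/2)x^3 - 31x^2 + 123x - 387/2

g(x) = (7/2)x^3 - 31x^2 + 123x - 387/2


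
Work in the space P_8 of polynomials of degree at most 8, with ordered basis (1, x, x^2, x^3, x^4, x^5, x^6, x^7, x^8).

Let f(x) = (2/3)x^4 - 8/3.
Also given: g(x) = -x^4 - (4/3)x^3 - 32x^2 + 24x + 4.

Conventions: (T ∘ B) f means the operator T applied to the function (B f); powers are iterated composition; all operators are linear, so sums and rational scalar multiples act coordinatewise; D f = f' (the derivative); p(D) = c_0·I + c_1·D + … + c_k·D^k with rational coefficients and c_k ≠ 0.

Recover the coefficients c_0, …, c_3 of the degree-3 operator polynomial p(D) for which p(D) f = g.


D^0 f = (2/3)x^4 - 8/3
D^1 f = (8/3)x^3
D^2 f = 8x^2
D^3 f = 16x
matching coefficients of g against c_0 f + c_1 Df + … from the top degree down determines the c_i
solution: c_0 = -3/2, c_1 = -1/2, c_2 = -4, c_3 = 3/2

p(D) = -(3/2)·I − (1/2)·D − 4·D^2 + (3/2)·D^3, i.e. c_0 = -3/2, c_1 = -1/2, c_2 = -4, c_3 = 3/2


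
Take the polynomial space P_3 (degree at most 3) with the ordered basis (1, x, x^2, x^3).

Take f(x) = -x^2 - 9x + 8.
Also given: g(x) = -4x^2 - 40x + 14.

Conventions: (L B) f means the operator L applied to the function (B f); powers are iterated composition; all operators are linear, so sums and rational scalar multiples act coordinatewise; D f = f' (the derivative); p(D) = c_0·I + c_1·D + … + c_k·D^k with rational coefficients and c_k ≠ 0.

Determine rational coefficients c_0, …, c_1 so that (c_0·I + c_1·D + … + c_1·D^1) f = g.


D^0 f = -x^2 - 9x + 8
D^1 f = -2x - 9
matching coefficients of g against c_0 f + c_1 Df + … from the top degree down determines the c_i
solution: c_0 = 4, c_1 = 2

p(D) = 4·I + 2·D, i.e. c_0 = 4, c_1 = 2


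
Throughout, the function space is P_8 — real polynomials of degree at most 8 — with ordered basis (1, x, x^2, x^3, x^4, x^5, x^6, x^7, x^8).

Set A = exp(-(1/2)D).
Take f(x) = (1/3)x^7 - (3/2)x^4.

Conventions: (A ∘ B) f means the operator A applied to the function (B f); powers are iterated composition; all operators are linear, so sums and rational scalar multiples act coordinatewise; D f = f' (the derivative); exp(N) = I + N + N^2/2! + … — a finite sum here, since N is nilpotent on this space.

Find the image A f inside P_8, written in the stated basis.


order-1 term: -(7/6)x^6 + 3x^3
order-2 term: (7/4)x^5 - (9/4)x^2
order-3 term: -(35/24)x^4 + (3/4)x
order-4 term: (35/48)x^3 - 3/32
order-5 term: -(7/32)x^2
order-6 term: (7/192)x
order-7 term: -1/384
the series for exp(-(1/2)D) f terminates at order 7
exp(-(1/2)D) f = (1/3)x^7 - (7/6)x^6 + (7/4)x^5 - (71/24)x^4 + (179/48)x^3 - (79/32)x^2 + (151/192)x - 37/384

the image equals g(x) = (1/3)x^7 - (7/6)x^6 + (7/4)x^5 - (71/24)x^4 + (179/48)x^3 - (79/32)x^2 + (151/192)x - 37/384


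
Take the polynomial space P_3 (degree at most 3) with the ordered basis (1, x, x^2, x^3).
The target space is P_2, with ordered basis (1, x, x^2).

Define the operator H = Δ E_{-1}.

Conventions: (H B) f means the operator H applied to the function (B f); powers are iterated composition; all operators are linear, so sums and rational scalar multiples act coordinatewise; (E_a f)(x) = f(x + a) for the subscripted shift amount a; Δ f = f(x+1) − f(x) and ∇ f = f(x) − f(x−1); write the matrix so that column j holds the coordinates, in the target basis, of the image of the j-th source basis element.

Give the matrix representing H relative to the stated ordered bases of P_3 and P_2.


image of 1: 0
image of x: 1
image of x^2: 2x - 1
image of x^3: 3x^2 - 3x + 1
each image's coordinates form column j of the matrix

the matrix is [[0, 1, -1, 1]; [0, 0, 2, -3]; [0, 0, 0, 3]] (rows listed top to bottom)


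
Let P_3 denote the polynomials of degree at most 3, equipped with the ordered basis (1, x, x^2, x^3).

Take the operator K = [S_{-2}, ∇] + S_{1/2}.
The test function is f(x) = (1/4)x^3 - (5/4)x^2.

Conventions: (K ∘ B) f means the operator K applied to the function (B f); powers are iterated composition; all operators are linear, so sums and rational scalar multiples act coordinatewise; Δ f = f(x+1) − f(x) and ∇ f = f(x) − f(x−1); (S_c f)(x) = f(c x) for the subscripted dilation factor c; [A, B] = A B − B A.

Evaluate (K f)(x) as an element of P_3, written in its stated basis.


g(x) = (1/32)x^3 + (139/16)x^2 + (21/2)x - 3/2

∇ f = (3/4)x^2 - (13/4)x + 3/2
S_{-2} ∇ f = 3x^2 + (13/2)x + 3/2
S_{-2} f = -2x^3 - 5x^2
∇ S_{-2} f = -6x^2 - 4x + 3
[S_{-2}, ∇] f = 9x^2 + (21/2)x - 3/2
S_{1/2} f = (1/32)x^3 - (5/16)x^2
([S_{-2}, ∇] + S_{1/2}) f = (1/32)x^3 + (139/16)x^2 + (21/2)x - 3/2


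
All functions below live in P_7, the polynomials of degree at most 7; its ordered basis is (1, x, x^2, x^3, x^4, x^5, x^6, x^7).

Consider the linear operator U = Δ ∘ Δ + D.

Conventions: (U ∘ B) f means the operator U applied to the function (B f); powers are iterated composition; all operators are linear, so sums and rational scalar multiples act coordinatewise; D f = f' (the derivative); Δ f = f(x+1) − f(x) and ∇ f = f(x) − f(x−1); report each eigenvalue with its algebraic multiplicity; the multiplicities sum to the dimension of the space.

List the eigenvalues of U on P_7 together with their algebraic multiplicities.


λ = 0 (multiplicity 8)

image of 1: 0
image of x: 1
image of x^2: 2x + 2
image of x^3: 3x^2 + 6x + 6
image of x^4: 4x^3 + 12x^2 + 24x + 14
image of x^5: 5x^4 + 20x^3 + 60x^2 + 70x + 30
image of x^6: 6x^5 + 30x^4 + 120x^3 + 210x^2 + 180x + 62
image of x^7: 7x^6 + 42x^5 + 210x^4 + 490x^3 + 630x^2 + 434x + 126
the matrix is upper triangular; its diagonal is (0, 0, 0, 0, 0, 0, 0, 0)
for a triangular matrix the eigenvalues are the diagonal entries, with algebraic multiplicity their repetition count


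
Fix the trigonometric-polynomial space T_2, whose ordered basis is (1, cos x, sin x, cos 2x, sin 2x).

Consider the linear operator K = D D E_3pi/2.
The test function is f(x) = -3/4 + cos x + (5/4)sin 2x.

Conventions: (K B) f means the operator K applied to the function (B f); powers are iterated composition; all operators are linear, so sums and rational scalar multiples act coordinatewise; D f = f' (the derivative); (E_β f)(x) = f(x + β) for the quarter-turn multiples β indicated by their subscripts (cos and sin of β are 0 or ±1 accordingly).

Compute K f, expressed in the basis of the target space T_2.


the image equals g(x) = -sin x + 5sin 2x

E_3pi/2 f = -3/4 + sin x - (5/4)sin 2x
D E_3pi/2 f = cos x - (5/2)cos 2x
D D E_3pi/2 f = -sin x + 5sin 2x


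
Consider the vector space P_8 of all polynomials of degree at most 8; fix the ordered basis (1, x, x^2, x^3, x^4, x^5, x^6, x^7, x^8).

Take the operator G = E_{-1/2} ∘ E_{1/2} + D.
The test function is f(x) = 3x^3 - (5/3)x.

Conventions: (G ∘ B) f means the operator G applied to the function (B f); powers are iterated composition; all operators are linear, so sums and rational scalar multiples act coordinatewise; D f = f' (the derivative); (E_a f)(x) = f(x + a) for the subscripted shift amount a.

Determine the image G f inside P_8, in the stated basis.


the result is g(x) = 3x^3 + 9x^2 - (5/3)x - 5/3

E_{1/2} f = 3x^3 + (9/2)x^2 + (7/12)x - 11/24
E_{-1/2} E_{1/2} f = 3x^3 - (5/3)x
D f = 9x^2 - 5/3
(E_{-1/2} ∘ E_{1/2} + D) f = 3x^3 + 9x^2 - (5/3)x - 5/3


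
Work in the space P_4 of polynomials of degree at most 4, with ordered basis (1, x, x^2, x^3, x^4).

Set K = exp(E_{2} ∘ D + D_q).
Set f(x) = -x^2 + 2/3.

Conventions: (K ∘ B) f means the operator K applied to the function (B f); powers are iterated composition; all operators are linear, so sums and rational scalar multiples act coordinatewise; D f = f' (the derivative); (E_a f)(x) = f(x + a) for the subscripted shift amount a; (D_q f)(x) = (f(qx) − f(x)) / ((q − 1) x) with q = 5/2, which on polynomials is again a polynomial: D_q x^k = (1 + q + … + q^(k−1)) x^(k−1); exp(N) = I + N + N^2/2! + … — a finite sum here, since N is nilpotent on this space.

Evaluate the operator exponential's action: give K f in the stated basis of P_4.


order-1 term: -(11/2)x - 4
order-2 term: -11/2
the series for exp(E_{2} ∘ D + D_q) f terminates at order 2
exp(E_{2} ∘ D + D_q) f = -x^2 - (11/2)x - 53/6

the result is g(x) = -x^2 - (11/2)x - 53/6


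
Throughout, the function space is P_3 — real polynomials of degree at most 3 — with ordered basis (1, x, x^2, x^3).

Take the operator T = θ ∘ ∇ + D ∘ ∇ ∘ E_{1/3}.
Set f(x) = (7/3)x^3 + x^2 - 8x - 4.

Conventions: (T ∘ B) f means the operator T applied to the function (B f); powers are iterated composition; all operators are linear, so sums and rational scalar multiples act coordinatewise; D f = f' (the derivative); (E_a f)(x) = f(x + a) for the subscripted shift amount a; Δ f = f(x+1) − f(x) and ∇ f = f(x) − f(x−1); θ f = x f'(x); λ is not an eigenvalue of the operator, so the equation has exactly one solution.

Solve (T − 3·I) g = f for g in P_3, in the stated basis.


the result is g(x) = -(7/9)x^3 - (17/9)x^2 + (17/27)x + 1/3

write g with unknown coordinates in the stated basis and equate coefficients in (T − 3·I) g = f
solving from the highest basis element down gives g = -(7/9)x^3 - (17/9)x^2 + (17/27)x + 1/3
check: T g = -(14/3)x^2 - (55/9)x - 3
so T g − 3·g = (7/3)x^3 + x^2 - 8x - 4 = f ✓


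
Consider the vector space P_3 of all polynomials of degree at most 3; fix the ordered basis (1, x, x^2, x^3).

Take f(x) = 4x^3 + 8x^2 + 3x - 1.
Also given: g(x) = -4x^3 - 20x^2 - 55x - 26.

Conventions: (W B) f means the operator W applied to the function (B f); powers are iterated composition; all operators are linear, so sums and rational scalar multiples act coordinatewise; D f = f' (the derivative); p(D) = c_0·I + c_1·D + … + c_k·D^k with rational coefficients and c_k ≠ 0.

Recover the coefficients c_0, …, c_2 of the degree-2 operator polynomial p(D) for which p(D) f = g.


p(D) = -I − D − (3/2)·D^2, i.e. c_0 = -1, c_1 = -1, c_2 = -3/2

D^0 f = 4x^3 + 8x^2 + 3x - 1
D^1 f = 12x^2 + 16x + 3
D^2 f = 24x + 16
matching coefficients of g against c_0 f + c_1 Df + … from the top degree down determines the c_i
solution: c_0 = -1, c_1 = -1, c_2 = -3/2


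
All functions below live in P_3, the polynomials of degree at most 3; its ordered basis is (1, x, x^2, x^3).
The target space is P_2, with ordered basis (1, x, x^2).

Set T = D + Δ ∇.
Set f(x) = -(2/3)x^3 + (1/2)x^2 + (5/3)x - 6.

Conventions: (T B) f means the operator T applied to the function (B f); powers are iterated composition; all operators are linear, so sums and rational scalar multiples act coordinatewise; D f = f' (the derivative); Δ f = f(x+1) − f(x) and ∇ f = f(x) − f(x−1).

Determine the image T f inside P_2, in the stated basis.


g(x) = -2x^2 - 3x + 8/3

D f = -2x^2 + x + 5/3
∇ f = -2x^2 + 3x + 1/2
Δ ∇ f = -4x + 1
(D + Δ ∇) f = -2x^2 - 3x + 8/3


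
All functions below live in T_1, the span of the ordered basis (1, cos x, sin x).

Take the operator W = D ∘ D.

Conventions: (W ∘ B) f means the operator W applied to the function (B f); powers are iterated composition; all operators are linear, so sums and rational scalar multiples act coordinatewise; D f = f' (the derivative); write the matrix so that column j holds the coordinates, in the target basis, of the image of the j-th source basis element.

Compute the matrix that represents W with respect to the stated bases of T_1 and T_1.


the matrix is [[0, 0, 0]; [0, -1, 0]; [0, 0, -1]] (rows listed top to bottom)

image of 1: 0
image of cos x: -cos x
image of sin x: -sin x
each image's coordinates form column j of the matrix


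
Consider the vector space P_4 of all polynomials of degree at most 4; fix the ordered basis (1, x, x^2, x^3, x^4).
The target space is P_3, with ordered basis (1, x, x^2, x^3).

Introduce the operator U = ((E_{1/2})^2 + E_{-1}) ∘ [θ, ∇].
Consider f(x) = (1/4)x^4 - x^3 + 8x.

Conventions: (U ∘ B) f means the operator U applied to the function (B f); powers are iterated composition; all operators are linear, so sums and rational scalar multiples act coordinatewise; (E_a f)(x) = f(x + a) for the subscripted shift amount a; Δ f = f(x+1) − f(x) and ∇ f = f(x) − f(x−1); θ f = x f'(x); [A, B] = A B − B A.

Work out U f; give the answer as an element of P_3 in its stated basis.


the image equals g(x) = -2x^3 + 12x^2 - 24x + 4

∇ f = x^3 - (9/2)x^2 + 4x + 27/4
θ ∇ f = 3x^3 - 9x^2 + 4x
θ f = x^4 - 3x^3 + 8x
∇ θ f = 4x^3 - 15x^2 + 13x + 4
[θ, ∇] f = -x^3 + 6x^2 - 9x - 4
E_{1/2} [θ, ∇] f = -x^3 + (9/2)x^2 - (15/4)x - 57/8
E_{1/2} E_{1/2} [θ, ∇] f = -x^3 + 3x^2 - 8
E_{-1} [θ, ∇] f = -x^3 + 9x^2 - 24x + 12
((E_{1/2})^2 + E_{-1}) [θ, ∇] f = -2x^3 + 12x^2 - 24x + 4


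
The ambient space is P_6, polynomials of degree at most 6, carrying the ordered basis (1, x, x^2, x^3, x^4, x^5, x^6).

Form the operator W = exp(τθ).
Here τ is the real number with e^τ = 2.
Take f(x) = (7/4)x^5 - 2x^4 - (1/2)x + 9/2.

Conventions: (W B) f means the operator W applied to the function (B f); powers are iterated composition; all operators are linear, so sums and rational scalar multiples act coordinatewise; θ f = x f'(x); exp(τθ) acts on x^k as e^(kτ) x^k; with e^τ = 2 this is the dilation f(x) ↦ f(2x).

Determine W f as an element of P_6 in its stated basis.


exp(τθ) x^k = e^(kτ) x^k; with e^τ = 2 this sends x^k to 2^k x^k
x ↦ 2 x
x^4 ↦ 16 x^4
x^5 ↦ 32 x^5
applying this coordinatewise to f: exp(τθ) f = 56x^5 - 32x^4 - x + 9/2

g(x) = 56x^5 - 32x^4 - x + 9/2


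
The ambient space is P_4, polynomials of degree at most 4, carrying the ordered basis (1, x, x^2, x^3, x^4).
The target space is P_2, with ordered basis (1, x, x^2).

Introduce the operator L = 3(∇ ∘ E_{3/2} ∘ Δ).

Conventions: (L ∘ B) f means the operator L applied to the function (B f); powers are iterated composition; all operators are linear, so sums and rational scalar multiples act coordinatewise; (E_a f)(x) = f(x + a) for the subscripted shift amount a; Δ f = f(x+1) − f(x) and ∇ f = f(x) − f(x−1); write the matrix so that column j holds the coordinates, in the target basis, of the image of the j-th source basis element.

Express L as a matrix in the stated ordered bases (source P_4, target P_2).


the matrix is [[0, 0, 6, 27, 87]; [0, 0, 0, 18, 108]; [0, 0, 0, 0, 36]] (rows listed top to bottom)

image of 1: 0
image of x: 0
image of x^2: 6
image of x^3: 18x + 27
image of x^4: 36x^2 + 108x + 87
each image's coordinates form column j of the matrix


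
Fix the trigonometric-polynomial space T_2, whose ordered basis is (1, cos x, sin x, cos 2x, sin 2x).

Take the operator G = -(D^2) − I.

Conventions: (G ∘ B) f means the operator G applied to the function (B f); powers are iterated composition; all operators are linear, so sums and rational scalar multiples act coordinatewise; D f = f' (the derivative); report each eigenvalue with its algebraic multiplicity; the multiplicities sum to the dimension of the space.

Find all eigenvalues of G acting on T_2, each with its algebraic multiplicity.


λ = -1 (multiplicity 1), λ = 0 (multiplicity 2), λ = 3 (multiplicity 2)

image of 1: -1
image of cos x: 0
image of sin x: 0
image of cos 2x: 3cos 2x
image of sin 2x: 3sin 2x
the matrix is diagonal; its diagonal is (-1, 0, 0, 3, 3)
for a triangular matrix the eigenvalues are the diagonal entries, with algebraic multiplicity their repetition count


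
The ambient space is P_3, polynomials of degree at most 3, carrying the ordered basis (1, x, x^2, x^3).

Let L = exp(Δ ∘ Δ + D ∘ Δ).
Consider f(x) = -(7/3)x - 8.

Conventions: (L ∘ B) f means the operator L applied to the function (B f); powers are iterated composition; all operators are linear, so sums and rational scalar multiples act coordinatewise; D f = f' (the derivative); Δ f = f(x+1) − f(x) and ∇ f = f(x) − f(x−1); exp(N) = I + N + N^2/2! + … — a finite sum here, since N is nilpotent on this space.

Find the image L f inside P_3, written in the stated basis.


the image equals g(x) = -(7/3)x - 8

the series for exp(Δ ∘ Δ + D ∘ Δ) f terminates at order 0
exp(Δ ∘ Δ + D ∘ Δ) f = -(7/3)x - 8


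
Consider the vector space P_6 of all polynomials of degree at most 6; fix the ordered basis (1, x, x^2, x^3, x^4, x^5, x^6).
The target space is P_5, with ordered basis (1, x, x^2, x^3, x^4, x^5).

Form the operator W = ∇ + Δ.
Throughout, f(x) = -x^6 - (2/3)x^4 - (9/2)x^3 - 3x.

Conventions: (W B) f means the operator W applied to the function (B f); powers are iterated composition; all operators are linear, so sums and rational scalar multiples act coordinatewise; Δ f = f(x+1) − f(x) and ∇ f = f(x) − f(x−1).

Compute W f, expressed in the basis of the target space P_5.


g(x) = -12x^5 - (136/3)x^3 - 27x^2 - (52/3)x - 15

∇ f = -6x^5 + 15x^4 - (68/3)x^3 + (11/2)x^2 + (29/6)x - 35/6
Δ f = -6x^5 - 15x^4 - (68/3)x^3 - (65/2)x^2 - (133/6)x - 55/6
(∇ + Δ) f = -12x^5 - (136/3)x^3 - 27x^2 - (52/3)x - 15


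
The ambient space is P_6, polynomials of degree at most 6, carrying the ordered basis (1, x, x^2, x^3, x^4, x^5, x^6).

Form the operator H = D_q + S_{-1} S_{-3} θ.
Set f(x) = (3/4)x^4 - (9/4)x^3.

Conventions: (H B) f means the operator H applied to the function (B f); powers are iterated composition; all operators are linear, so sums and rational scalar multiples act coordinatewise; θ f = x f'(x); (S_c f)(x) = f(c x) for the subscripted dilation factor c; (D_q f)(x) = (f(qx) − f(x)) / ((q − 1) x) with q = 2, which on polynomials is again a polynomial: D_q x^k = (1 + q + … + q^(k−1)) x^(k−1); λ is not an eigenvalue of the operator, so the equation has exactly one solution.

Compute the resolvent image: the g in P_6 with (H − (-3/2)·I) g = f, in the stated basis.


the image equals g(x) = (1/434)x^4 - (661/23870)x^3 + (661/66495)x^2 - (1322/199485)x + 2644/598455

write g with unknown coordinates in the stated basis and equate coefficients in (H − (-3/2)·I) g = f
solving from the highest basis element down gives g = (1/434)x^4 - (661/23870)x^3 + (661/66495)x^2 - (1322/199485)x + 2644/598455
check: H g = (162/217)x^4 - (26358/11935)x^3 - (661/44330)x^2 + (661/66495)x - 1322/199485
so H g − (-3/2)·g = (3/4)x^4 - (9/4)x^3 = f ✓


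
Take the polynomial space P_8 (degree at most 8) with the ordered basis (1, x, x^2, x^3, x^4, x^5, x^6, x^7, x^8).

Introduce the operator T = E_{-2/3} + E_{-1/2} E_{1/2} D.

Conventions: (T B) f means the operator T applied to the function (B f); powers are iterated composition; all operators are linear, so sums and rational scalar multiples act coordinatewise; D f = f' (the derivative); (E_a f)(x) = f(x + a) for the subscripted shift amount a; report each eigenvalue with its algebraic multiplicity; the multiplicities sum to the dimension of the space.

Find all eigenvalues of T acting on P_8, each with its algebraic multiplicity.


image of 1: 1
image of x: x + 1/3
image of x^2: x^2 + (2/3)x + 4/9
image of x^3: x^3 + x^2 + (4/3)x - 8/27
image of x^4: x^4 + (4/3)x^3 + (8/3)x^2 - (32/27)x + 16/81
image of x^5: x^5 + (5/3)x^4 + (40/9)x^3 - (80/27)x^2 + (80/81)x - 32/243
image of x^6: x^6 + 2x^5 + (20/3)x^4 - (160/27)x^3 + (80/27)x^2 - (64/81)x + 64/729
image of x^7: x^7 + (7/3)x^6 + (28/3)x^5 - (280/27)x^4 + (560/81)x^3 - (224/81)x^2 + (448/729)x - 128/2187
image of x^8: x^8 + (8/3)x^7 + (112/9)x^6 - (448/27)x^5 + (1120/81)x^4 - (1792/243)x^3 + (1792/729)x^2 - (1024/2187)x + 256/6561
the matrix is upper triangular; its diagonal is (1, 1, 1, 1, 1, 1, 1, 1, 1)
for a triangular matrix the eigenvalues are the diagonal entries, with algebraic multiplicity their repetition count

λ = 1 (multiplicity 9)


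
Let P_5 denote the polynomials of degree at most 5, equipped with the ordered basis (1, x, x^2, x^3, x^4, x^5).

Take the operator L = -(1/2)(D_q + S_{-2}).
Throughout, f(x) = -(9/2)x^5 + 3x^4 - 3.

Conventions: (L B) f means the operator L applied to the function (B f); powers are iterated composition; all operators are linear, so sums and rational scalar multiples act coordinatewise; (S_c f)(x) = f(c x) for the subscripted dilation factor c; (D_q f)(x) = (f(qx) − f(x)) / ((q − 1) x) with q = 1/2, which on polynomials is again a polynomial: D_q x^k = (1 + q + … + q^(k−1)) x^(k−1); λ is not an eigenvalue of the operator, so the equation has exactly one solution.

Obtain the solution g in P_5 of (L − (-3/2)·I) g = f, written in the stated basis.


write g with unknown coordinates in the stated basis and equate coefficients in (L − (-3/2)·I) g = f
solving from the highest basis element down gives g = -(9/35)x^5 - (237/560)x^4 - (711/9856)x^3 + (711/5632)x^2 + (2133/56320)x - 335787/112640
check: L g = -(144/35)x^5 + (4071/1120)x^4 + (2133/19712)x^3 - (2133/11264)x^2 - (6399/112640)x + 331521/225280
so L g − (-3/2)·g = -(9/2)x^5 + 3x^4 - 3 = f ✓

the image equals g(x) = -(9/35)x^5 - (237/560)x^4 - (711/9856)x^3 + (711/5632)x^2 + (2133/56320)x - 335787/112640


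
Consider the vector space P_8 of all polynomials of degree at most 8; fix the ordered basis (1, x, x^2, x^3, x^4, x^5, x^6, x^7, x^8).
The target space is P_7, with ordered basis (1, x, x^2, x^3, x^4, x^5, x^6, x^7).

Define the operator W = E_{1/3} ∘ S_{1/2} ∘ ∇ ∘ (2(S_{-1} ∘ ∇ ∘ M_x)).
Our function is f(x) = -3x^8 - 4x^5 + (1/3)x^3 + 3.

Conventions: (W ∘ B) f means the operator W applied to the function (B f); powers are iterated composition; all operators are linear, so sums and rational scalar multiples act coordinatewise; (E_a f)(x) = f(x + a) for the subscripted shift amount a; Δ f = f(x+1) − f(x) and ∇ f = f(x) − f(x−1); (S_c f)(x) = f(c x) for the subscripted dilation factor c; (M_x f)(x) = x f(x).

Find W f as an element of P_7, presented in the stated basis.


M_x f = -3x^9 - 4x^6 + (1/3)x^4 + 3x
∇ M_x f = -27x^8 + 108x^7 - 252x^6 + 354x^5 - 318x^4 + (520/3)x^3 - 50x^2 + (13/3)x + 11/3
S_{-1} ∇ M_x f = -27x^8 - 108x^7 - 252x^6 - 354x^5 - 318x^4 - (520/3)x^3 - 50x^2 - (13/3)x + 11/3
(2(S_{-1} ∘ ∇ ∘ M_x)) f = -54x^8 - 216x^7 - 504x^6 - 708x^5 - 636x^4 - (1040/3)x^3 - 100x^2 - (26/3)x + 22/3
∇ (2(S_{-1} ∘ ∇ ∘ M_x)) f = -432x^7 - 1512x^5 + 240x^4 - 1008x^3 + 232x^2 - 108x + 44/3
S_{1/2} ∇ (2(S_{-1} ∘ ∇ ∘ M_x)) f = -(27/8)x^7 - (189/4)x^5 + 15x^4 - 126x^3 + 58x^2 - 54x + 44/3
E_{1/3} (S_{1/2} ∘ ∇) (2(S_{-1} ∘ ∇ ∘ M_x)) f = -(27/8)x^7 - (63/8)x^6 - (441/8)x^5 - (545/8)x^4 - (3839/24)x^3 - (1819/24)x^2 - (12541/216)x - 1015/648

g(x) = -(27/8)x^7 - (63/8)x^6 - (441/8)x^5 - (545/8)x^4 - (3839/24)x^3 - (1819/24)x^2 - (12541/216)x - 1015/648


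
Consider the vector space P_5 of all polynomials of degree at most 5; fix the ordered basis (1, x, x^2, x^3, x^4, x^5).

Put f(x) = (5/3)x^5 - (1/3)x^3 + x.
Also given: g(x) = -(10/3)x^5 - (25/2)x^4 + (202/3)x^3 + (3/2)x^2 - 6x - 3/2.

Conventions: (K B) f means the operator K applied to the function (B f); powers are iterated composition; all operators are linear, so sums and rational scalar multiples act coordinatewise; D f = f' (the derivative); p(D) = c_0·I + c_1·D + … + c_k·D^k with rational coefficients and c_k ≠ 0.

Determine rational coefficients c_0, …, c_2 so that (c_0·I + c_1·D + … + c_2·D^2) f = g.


D^0 f = (5/3)x^5 - (1/3)x^3 + x
D^1 f = (25/3)x^4 - x^2 + 1
D^2 f = (100/3)x^3 - 2x
matching coefficients of g against c_0 f + c_1 Df + … from the top degree down determines the c_i
solution: c_0 = -2, c_1 = -3/2, c_2 = 2

p(D) = -2·I − (3/2)·D + 2·D^2, i.e. c_0 = -2, c_1 = -3/2, c_2 = 2
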